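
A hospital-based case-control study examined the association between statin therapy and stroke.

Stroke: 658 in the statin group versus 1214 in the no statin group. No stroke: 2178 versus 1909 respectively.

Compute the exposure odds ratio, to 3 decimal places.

0.475

From the description: a = 658, b = 2178, c = 1214, d = 1909.
OR = (a·d)/(b·c) = (658 × 1909) / (2178 × 1214) = 1256122 / 2644092 = 0.47507
Exposure is associated with lower odds of stroke (OR = 0.48 < 1).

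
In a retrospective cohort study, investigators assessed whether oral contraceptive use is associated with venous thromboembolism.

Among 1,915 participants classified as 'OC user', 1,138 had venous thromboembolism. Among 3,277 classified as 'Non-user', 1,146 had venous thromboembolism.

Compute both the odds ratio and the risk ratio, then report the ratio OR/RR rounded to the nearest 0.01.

1.60

From the description: a = 1138, b = 777, c = 1146, d = 2131.
OR = (1138·2131)/(777·1146) = 2425078/890442 = 2.72345
Risk in exposed = 1138/1915 = 0.59426; risk in unexposed = 1146/3277 = 0.34971; RR = 1.69928
OR/RR = 2.72345 / 1.69928 = 1.60271
The outcome is not rare, so the OR lies further from 1 than the RR.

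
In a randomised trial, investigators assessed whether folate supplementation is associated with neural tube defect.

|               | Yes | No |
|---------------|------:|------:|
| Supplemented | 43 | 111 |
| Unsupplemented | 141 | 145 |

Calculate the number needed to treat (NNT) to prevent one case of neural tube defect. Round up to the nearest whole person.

Risk in treated group = 43/154 = 0.27922; risk in control = 141/286 = 0.49301.
Absolute risk reduction = 0.49301 − 0.27922 = 0.21379
NNT = 1 / ARR = 1 / 0.21379 = 4.678 → round up → 5

5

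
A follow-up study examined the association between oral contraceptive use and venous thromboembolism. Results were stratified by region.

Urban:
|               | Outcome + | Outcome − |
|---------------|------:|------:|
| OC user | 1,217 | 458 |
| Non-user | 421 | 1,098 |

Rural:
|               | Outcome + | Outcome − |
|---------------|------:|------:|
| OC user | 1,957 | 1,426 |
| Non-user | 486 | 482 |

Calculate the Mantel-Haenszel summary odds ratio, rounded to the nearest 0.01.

2.89

OR_MH = Σ(aᵢdᵢ/nᵢ) / Σ(bᵢcᵢ/nᵢ), where nᵢ is the stratum total.
Stratum 1 (Urban): n = 3194; a·d/n = 1217·1098/3194 = 418.3676; b·c/n = 458·421/3194 = 60.3688
Stratum 2 (Rural): n = 4351; a·d/n = 1957·482/4351 = 216.7948; b·c/n = 1426·486/4351 = 159.2820
OR_MH = (418.3676 + 216.7948) / (60.3688 + 159.2820) = 635.1623 / 219.6508 = 2.89169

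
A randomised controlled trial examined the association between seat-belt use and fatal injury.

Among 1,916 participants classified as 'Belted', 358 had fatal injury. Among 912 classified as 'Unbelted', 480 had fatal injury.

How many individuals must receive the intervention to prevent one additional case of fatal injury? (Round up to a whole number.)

3

Risk in treated group = 358/1916 = 0.18685; risk in control = 480/912 = 0.52632.
Absolute risk reduction = 0.52632 − 0.18685 = 0.33947
NNT = 1 / ARR = 1 / 0.33947 = 2.946 → round up → 3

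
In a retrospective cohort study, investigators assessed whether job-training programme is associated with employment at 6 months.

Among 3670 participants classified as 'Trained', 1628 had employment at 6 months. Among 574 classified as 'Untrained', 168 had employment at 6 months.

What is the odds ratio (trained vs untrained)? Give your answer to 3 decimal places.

1.927

From the description: a = 1628, b = 2042, c = 168, d = 406.
OR = (a·d)/(b·c) = (1628 × 406) / (2042 × 168) = 660968 / 343056 = 1.92671
The odds of employment at 6 months are about 1.93 times as high in the trained group.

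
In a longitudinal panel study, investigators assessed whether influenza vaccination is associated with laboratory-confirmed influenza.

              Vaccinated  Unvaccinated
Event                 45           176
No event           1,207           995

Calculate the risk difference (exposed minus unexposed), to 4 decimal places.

-0.1144

Reading the table with exposure as columns: a = 45 (Vaccinated, case), b = 1207 (Vaccinated, non-case), c = 176 (Unvaccinated, case), d = 995.
Risk in exposed = 45/1252 = 0.035942; risk in unexposed = 176/1171 = 0.150299.
Risk difference = 0.035942 − 0.150299 = -0.114356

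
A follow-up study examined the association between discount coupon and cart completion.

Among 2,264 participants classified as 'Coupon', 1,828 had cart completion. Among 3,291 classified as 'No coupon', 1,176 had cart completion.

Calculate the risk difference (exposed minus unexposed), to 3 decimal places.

0.450

From the description: a = 1828, b = 436, c = 1176, d = 2115.
Risk in exposed = 1828/2264 = 0.807420; risk in unexposed = 1176/3291 = 0.357338.
Risk difference = 0.807420 − 0.357338 = 0.450082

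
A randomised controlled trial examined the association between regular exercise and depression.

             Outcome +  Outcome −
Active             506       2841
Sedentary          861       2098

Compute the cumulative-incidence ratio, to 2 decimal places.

0.52

Cells: a = 506, b = 2841, c = 861, d = 2098.
Risk in exposed = 506/3347 = 0.15118; risk in unexposed = 861/2959 = 0.29098.
RR = 0.15118 / 0.29098 = 0.51956
The risk is 48% lower among the exposed than among the unexposed.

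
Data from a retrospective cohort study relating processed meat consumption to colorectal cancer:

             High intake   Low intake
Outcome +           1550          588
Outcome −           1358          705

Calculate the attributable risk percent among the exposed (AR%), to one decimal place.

14.7

Reading the table with exposure as columns: a = 1550 (High intake, case), b = 1358 (High intake, non-case), c = 588 (Low intake, case), d = 705.
Risk in exposed = 1550/2908 = 0.53301; risk in unexposed = 588/1293 = 0.45476.
RR = 0.53301/0.45476 = 1.17208
AR% = (RR − 1)/RR × 100 = (1.17208 − 1)/1.17208 × 100 = 14.6818%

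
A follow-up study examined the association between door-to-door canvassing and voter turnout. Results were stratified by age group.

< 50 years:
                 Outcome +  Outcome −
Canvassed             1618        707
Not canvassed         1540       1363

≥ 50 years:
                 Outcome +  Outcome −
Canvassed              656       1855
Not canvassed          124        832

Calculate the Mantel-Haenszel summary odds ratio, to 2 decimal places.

OR_MH = Σ(aᵢdᵢ/nᵢ) / Σ(bᵢcᵢ/nᵢ), where nᵢ is the stratum total.
Stratum 1 (< 50 years): n = 5228; a·d/n = 1618·1363/5228 = 421.8313; b·c/n = 707·1540/5228 = 208.2594
Stratum 2 (≥ 50 years): n = 3467; a·d/n = 656·832/3467 = 157.4249; b·c/n = 1855·124/3467 = 66.3455
OR_MH = (421.8313 + 157.4249) / (208.2594 + 66.3455) = 579.2562 / 274.6049 = 2.10942

2.11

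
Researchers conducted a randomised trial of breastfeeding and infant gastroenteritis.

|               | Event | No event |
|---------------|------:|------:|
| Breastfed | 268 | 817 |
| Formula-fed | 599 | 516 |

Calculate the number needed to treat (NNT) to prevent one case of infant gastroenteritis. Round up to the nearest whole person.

Risk in treated group = 268/1085 = 0.24700; risk in control = 599/1115 = 0.53722.
Absolute risk reduction = 0.53722 − 0.24700 = 0.29022
NNT = 1 / ARR = 1 / 0.29022 = 3.446 → round up → 4

4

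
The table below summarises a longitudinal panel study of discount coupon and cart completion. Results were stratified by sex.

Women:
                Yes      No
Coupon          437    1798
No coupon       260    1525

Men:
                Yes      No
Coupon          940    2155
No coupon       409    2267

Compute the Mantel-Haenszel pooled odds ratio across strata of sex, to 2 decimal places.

1.99

OR_MH = Σ(aᵢdᵢ/nᵢ) / Σ(bᵢcᵢ/nᵢ), where nᵢ is the stratum total.
Stratum 1 (Women): n = 4020; a·d/n = 437·1525/4020 = 165.7774; b·c/n = 1798·260/4020 = 116.2886
Stratum 2 (Men): n = 5771; a·d/n = 940·2267/5771 = 369.2566; b·c/n = 2155·409/5771 = 152.7283
OR_MH = (165.7774 + 369.2566) / (116.2886 + 152.7283) = 535.0340 / 269.0169 = 1.98885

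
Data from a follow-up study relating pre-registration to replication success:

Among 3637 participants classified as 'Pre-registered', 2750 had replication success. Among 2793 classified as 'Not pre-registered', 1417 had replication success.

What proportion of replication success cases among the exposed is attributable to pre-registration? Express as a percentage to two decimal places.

From the description: a = 2750, b = 887, c = 1417, d = 1376.
Risk in exposed = 2750/3637 = 0.75612; risk in unexposed = 1417/2793 = 0.50734.
RR = 0.75612/0.50734 = 1.49036
AR% = (RR − 1)/RR × 100 = (1.49036 − 1)/1.49036 × 100 = 32.9020%

32.90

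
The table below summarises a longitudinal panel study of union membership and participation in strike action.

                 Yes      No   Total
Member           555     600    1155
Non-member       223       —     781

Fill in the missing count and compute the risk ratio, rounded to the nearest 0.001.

1.683

The missing cell is in the unexposed row: 781 − 223 = 558.
So a = 555, b = 600, c = 223, d = 558.
RR = [a/(a+b)] / [c/(c+d)] = (555/1155) / (223/781) = 0.48052/0.28553 = 1.68290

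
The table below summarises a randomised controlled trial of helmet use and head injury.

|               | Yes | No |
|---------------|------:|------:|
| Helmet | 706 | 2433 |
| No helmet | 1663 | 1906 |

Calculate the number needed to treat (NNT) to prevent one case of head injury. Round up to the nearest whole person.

Risk in treated group = 706/3139 = 0.22491; risk in control = 1663/3569 = 0.46596.
Absolute risk reduction = 0.46596 − 0.22491 = 0.24104
NNT = 1 / ARR = 1 / 0.24104 = 4.149 → round up → 5

5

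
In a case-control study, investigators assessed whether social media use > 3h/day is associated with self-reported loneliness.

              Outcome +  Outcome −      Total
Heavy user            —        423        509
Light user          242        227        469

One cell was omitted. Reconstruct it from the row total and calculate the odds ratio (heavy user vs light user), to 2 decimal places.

The missing cell is in the exposed row: 509 − 423 = 86.
So a = 86, b = 423, c = 242, d = 227.
OR = (a·d)/(b·c) = (86 × 227) / (423 × 242) = 19522 / 102366 = 0.19071

0.19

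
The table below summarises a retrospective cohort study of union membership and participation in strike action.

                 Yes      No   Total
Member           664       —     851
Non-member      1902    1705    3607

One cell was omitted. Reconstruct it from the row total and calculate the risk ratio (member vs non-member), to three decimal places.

1.480

The missing cell is in the exposed row: 851 − 664 = 187.
So a = 664, b = 187, c = 1902, d = 1705.
RR = [a/(a+b)] / [c/(c+d)] = (664/851) / (1902/3607) = 0.78026/0.52731 = 1.47970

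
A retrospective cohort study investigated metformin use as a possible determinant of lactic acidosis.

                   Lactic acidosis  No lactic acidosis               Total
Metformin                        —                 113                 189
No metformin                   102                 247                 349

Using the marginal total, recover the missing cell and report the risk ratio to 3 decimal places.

The missing cell is in the exposed row: 189 − 113 = 76.
So a = 76, b = 113, c = 102, d = 247.
RR = [a/(a+b)] / [c/(c+d)] = (76/189) / (102/349) = 0.40212/0.29226 = 1.37587

1.376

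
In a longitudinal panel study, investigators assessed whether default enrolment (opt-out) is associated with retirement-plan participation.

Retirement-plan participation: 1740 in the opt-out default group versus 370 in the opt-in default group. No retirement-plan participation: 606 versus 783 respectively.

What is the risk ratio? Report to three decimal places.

From the description: a = 1740, b = 606, c = 370, d = 783.
Risk in exposed = 1740/2346 = 0.74169; risk in unexposed = 370/1153 = 0.32090.
RR = 0.74169 / 0.32090 = 2.31126
The risk among the exposed is 2.31 times that among the unexposed.

2.311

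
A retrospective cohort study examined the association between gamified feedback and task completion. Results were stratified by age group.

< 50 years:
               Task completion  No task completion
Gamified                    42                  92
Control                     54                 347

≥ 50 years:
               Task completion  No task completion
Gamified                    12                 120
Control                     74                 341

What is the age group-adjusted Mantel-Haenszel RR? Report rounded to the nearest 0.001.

1.293

RR_MH = Σ(aᵢ·n₀ᵢ/nᵢ) / Σ(cᵢ·n₁ᵢ/nᵢ), with n₁ᵢ = aᵢ+bᵢ (exposed), n₀ᵢ = cᵢ+dᵢ (unexposed), nᵢ = n₁ᵢ+n₀ᵢ.
Stratum 1 (< 50 years): n₁ = 134, n₀ = 401, n = 535; a·n₀/n = 42·401/535 = 31.4804; c·n₁/n = 54·134/535 = 13.5252
Stratum 2 (≥ 50 years): n₁ = 132, n₀ = 415, n = 547; a·n₀/n = 12·415/547 = 9.1042; c·n₁/n = 74·132/547 = 17.8574
RR_MH = (31.4804 + 9.1042) / (13.5252 + 17.8574) = 40.5846 / 31.3826 = 1.29322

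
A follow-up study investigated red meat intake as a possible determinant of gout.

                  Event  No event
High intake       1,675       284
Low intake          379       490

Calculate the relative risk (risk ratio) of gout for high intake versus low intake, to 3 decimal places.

Cells: a = 1675, b = 284, c = 379, d = 490.
Risk in exposed = 1675/1959 = 0.85503; risk in unexposed = 379/869 = 0.43613.
RR = 0.85503 / 0.43613 = 1.96047
The risk among the exposed is 1.96 times that among the unexposed.

1.960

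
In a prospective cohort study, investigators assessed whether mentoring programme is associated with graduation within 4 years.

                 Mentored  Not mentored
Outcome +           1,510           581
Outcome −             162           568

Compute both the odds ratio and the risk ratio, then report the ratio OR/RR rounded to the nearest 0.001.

5.102

Reading the table with exposure as columns: a = 1510 (Mentored, case), b = 162 (Mentored, non-case), c = 581 (Not mentored, case), d = 568.
OR = (1510·568)/(162·581) = 857680/94122 = 9.11243
Risk in exposed = 1510/1672 = 0.90311; risk in unexposed = 581/1149 = 0.50566; RR = 1.78601
OR/RR = 9.11243 / 1.78601 = 5.10211
The outcome is not rare, so the OR lies further from 1 than the RR.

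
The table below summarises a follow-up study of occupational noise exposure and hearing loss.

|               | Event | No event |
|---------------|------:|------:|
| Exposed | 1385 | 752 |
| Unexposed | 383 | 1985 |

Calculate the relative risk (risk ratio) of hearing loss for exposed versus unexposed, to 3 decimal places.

Cells: a = 1385, b = 752, c = 383, d = 1985.
Risk in exposed = 1385/2137 = 0.64810; risk in unexposed = 383/2368 = 0.16174.
RR = 0.64810 / 0.16174 = 4.00708
The risk among the exposed is 4.01 times that among the unexposed.

4.007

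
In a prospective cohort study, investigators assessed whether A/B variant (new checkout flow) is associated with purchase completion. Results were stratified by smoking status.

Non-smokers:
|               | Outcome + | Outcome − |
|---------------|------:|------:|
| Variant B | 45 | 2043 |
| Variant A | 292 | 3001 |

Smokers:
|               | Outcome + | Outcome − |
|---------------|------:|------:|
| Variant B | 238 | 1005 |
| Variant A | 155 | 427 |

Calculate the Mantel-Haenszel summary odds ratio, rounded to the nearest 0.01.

0.41

OR_MH = Σ(aᵢdᵢ/nᵢ) / Σ(bᵢcᵢ/nᵢ), where nᵢ is the stratum total.
Stratum 1 (Non-smokers): n = 5381; a·d/n = 45·3001/5381 = 25.0966; b·c/n = 2043·292/5381 = 110.8634
Stratum 2 (Smokers): n = 1825; a·d/n = 238·427/1825 = 55.6855; b·c/n = 1005·155/1825 = 85.3562
OR_MH = (25.0966 + 55.6855) / (110.8634 + 85.3562) = 80.7821 / 196.2196 = 0.41169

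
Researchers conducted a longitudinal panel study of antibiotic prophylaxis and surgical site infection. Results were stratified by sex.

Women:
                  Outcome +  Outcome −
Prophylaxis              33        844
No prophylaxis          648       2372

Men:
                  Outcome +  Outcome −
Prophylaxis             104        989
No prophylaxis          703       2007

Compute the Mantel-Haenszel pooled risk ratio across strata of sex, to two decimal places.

RR_MH = Σ(aᵢ·n₀ᵢ/nᵢ) / Σ(cᵢ·n₁ᵢ/nᵢ), with n₁ᵢ = aᵢ+bᵢ (exposed), n₀ᵢ = cᵢ+dᵢ (unexposed), nᵢ = n₁ᵢ+n₀ᵢ.
Stratum 1 (Women): n₁ = 877, n₀ = 3020, n = 3897; a·n₀/n = 33·3020/3897 = 25.5735; c·n₁/n = 648·877/3897 = 145.8291
Stratum 2 (Men): n₁ = 1093, n₀ = 2710, n = 3803; a·n₀/n = 104·2710/3803 = 74.1099; c·n₁/n = 703·1093/3803 = 202.0455
RR_MH = (25.5735 + 74.1099) / (145.8291 + 202.0455) = 99.6834 / 347.8746 = 0.28655

0.29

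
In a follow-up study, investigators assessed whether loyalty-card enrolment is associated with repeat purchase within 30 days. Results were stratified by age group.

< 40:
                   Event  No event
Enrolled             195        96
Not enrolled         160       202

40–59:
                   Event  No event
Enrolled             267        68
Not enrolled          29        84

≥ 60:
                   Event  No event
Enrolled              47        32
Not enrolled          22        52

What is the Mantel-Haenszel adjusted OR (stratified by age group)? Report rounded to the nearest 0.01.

OR_MH = Σ(aᵢdᵢ/nᵢ) / Σ(bᵢcᵢ/nᵢ), where nᵢ is the stratum total.
Stratum 1 (< 40): n = 653; a·d/n = 195·202/653 = 60.3216; b·c/n = 96·160/653 = 23.5222
Stratum 2 (40–59): n = 448; a·d/n = 267·84/448 = 50.0625; b·c/n = 68·29/448 = 4.4018
Stratum 3 (≥ 60): n = 153; a·d/n = 47·52/153 = 15.9739; b·c/n = 32·22/153 = 4.6013
OR_MH = (60.3216 + 50.0625 + 15.9739) / (23.5222 + 4.4018 + 4.6013) = 126.3579 / 32.5253 = 3.88491

3.88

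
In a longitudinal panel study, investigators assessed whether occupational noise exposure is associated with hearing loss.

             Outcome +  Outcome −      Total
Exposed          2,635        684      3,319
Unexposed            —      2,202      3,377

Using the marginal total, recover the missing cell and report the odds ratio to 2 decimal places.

7.22

The missing cell is in the unexposed row: 3377 − 2202 = 1175.
So a = 2635, b = 684, c = 1175, d = 2202.
OR = (a·d)/(b·c) = (2635 × 2202) / (684 × 1175) = 5802270 / 803700 = 7.21945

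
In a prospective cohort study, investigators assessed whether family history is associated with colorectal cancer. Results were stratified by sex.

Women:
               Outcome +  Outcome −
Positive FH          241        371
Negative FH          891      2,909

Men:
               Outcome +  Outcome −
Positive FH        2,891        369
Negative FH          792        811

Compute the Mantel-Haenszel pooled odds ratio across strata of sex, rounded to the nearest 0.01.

4.75

OR_MH = Σ(aᵢdᵢ/nᵢ) / Σ(bᵢcᵢ/nᵢ), where nᵢ is the stratum total.
Stratum 1 (Women): n = 4412; a·d/n = 241·2909/4412 = 158.9005; b·c/n = 371·891/4412 = 74.9232
Stratum 2 (Men): n = 4863; a·d/n = 2891·811/4863 = 482.1306; b·c/n = 369·792/4863 = 60.0962
OR_MH = (158.9005 + 482.1306) / (74.9232 + 60.0962) = 641.0311 / 135.0194 = 4.74770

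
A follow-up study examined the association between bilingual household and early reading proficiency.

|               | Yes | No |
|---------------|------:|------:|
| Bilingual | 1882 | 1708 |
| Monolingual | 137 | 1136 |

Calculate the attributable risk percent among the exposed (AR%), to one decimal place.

Cells: a = 1882, b = 1708, c = 137, d = 1136.
Risk in exposed = 1882/3590 = 0.52423; risk in unexposed = 137/1273 = 0.10762.
RR = 0.52423/0.10762 = 4.87117
AR% = (RR − 1)/RR × 100 = (4.87117 − 1)/4.87117 × 100 = 79.4710%

79.5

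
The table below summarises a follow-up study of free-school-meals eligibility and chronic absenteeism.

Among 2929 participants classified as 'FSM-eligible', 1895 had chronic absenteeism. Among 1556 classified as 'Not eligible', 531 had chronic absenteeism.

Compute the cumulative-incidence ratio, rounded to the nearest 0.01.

From the description: a = 1895, b = 1034, c = 531, d = 1025.
Risk in exposed = 1895/2929 = 0.64698; risk in unexposed = 531/1556 = 0.34126.
RR = 0.64698 / 0.34126 = 1.89585
The risk among the exposed is 1.90 times that among the unexposed.

1.90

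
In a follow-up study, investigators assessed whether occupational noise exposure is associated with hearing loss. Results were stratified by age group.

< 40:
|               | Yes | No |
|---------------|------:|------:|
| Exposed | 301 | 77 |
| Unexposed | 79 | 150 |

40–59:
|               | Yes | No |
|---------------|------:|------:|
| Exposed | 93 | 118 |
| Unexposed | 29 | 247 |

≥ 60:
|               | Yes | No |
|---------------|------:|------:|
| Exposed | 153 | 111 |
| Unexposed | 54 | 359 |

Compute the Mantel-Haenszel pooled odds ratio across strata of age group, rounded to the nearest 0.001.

OR_MH = Σ(aᵢdᵢ/nᵢ) / Σ(bᵢcᵢ/nᵢ), where nᵢ is the stratum total.
Stratum 1 (< 40): n = 607; a·d/n = 301·150/607 = 74.3822; b·c/n = 77·79/607 = 10.0214
Stratum 2 (40–59): n = 487; a·d/n = 93·247/487 = 47.1684; b·c/n = 118·29/487 = 7.0267
Stratum 3 (≥ 60): n = 677; a·d/n = 153·359/677 = 81.1329; b·c/n = 111·54/677 = 8.8538
OR_MH = (74.3822 + 47.1684 + 81.1329) / (10.0214 + 7.0267 + 8.8538) = 202.6835 / 25.9019 = 7.82505

7.825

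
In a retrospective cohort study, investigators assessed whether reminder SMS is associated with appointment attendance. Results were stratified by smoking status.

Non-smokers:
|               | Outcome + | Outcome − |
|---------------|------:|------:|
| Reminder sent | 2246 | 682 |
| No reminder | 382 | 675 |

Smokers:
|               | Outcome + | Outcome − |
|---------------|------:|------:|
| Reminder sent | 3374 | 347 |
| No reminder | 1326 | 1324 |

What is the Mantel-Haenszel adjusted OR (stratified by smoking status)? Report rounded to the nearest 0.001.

OR_MH = Σ(aᵢdᵢ/nᵢ) / Σ(bᵢcᵢ/nᵢ), where nᵢ is the stratum total.
Stratum 1 (Non-smokers): n = 3985; a·d/n = 2246·675/3985 = 380.4391; b·c/n = 682·382/3985 = 65.3762
Stratum 2 (Smokers): n = 6371; a·d/n = 3374·1324/6371 = 701.1734; b·c/n = 347·1326/6371 = 72.2213
OR_MH = (380.4391 + 701.1734) / (65.3762 + 72.2213) = 1081.6126 / 137.5975 = 7.86070

7.861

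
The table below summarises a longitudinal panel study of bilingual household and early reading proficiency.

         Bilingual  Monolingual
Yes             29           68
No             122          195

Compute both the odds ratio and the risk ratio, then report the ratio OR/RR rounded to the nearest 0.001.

Reading the table with exposure as columns: a = 29 (Bilingual, case), b = 122 (Bilingual, non-case), c = 68 (Monolingual, case), d = 195.
OR = (29·195)/(122·68) = 5655/8296 = 0.68165
Risk in exposed = 29/151 = 0.19205; risk in unexposed = 68/263 = 0.25856; RR = 0.74279
OR/RR = 0.68165 / 0.74279 = 0.91769
The outcome is not rare, so the OR lies further from 1 than the RR.

0.918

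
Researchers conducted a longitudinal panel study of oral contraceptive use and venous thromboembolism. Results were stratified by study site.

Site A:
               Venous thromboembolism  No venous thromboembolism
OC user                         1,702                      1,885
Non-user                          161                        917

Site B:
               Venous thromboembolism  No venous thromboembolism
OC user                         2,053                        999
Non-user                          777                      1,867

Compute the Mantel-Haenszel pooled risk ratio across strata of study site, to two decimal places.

RR_MH = Σ(aᵢ·n₀ᵢ/nᵢ) / Σ(cᵢ·n₁ᵢ/nᵢ), with n₁ᵢ = aᵢ+bᵢ (exposed), n₀ᵢ = cᵢ+dᵢ (unexposed), nᵢ = n₁ᵢ+n₀ᵢ.
Stratum 1 (Site A): n₁ = 3587, n₀ = 1078, n = 4665; a·n₀/n = 1702·1078/4665 = 393.3025; c·n₁/n = 161·3587/4665 = 123.7957
Stratum 2 (Site B): n₁ = 3052, n₀ = 2644, n = 5696; a·n₀/n = 2053·2644/5696 = 952.9726; c·n₁/n = 777·3052/5696 = 416.3279
RR_MH = (393.3025 + 952.9726) / (123.7957 + 416.3279) = 1346.2751 / 540.1237 = 2.49253

2.49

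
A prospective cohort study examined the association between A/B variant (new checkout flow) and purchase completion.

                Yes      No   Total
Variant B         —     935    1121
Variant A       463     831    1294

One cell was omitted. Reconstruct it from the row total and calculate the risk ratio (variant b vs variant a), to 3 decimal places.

The missing cell is in the exposed row: 1121 − 935 = 186.
So a = 186, b = 935, c = 463, d = 831.
RR = [a/(a+b)] / [c/(c+d)] = (186/1121) / (463/1294) = 0.16592/0.35781 = 0.46373

0.464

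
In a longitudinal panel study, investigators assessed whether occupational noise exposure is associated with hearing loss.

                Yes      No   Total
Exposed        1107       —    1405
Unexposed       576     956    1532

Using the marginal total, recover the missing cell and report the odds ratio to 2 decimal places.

6.17

The missing cell is in the exposed row: 1405 − 1107 = 298.
So a = 1107, b = 298, c = 576, d = 956.
OR = (a·d)/(b·c) = (1107 × 956) / (298 × 576) = 1058292 / 171648 = 6.16548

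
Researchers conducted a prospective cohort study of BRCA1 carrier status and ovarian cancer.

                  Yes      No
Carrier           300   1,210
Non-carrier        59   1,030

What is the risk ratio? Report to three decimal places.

Cells: a = 300, b = 1210, c = 59, d = 1030.
Risk in exposed = 300/1510 = 0.19868; risk in unexposed = 59/1089 = 0.05418.
RR = 0.19868 / 0.05418 = 3.66708
The risk among the exposed is 3.67 times that among the unexposed.

3.667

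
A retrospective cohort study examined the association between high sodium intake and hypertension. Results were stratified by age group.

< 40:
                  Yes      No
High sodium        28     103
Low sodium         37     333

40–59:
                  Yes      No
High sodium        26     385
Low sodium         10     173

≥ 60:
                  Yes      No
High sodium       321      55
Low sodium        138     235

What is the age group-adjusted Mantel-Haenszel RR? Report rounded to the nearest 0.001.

RR_MH = Σ(aᵢ·n₀ᵢ/nᵢ) / Σ(cᵢ·n₁ᵢ/nᵢ), with n₁ᵢ = aᵢ+bᵢ (exposed), n₀ᵢ = cᵢ+dᵢ (unexposed), nᵢ = n₁ᵢ+n₀ᵢ.
Stratum 1 (< 40): n₁ = 131, n₀ = 370, n = 501; a·n₀/n = 28·370/501 = 20.6786; c·n₁/n = 37·131/501 = 9.6747
Stratum 2 (40–59): n₁ = 411, n₀ = 183, n = 594; a·n₀/n = 26·183/594 = 8.0101; c·n₁/n = 10·411/594 = 6.9192
Stratum 3 (≥ 60): n₁ = 376, n₀ = 373, n = 749; a·n₀/n = 321·373/749 = 159.8571; c·n₁/n = 138·376/749 = 69.2764
RR_MH = (20.6786 + 8.0101 + 159.8571) / (9.6747 + 6.9192 + 69.2764) = 188.5459 / 85.8702 = 2.19571

2.196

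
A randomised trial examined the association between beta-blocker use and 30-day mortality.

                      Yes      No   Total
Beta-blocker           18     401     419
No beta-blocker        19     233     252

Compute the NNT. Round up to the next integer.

31

Risk in treated group = 18/419 = 0.04296; risk in control = 19/252 = 0.07540.
Absolute risk reduction = 0.07540 − 0.04296 = 0.03244
NNT = 1 / ARR = 1 / 0.03244 = 30.829 → round up → 31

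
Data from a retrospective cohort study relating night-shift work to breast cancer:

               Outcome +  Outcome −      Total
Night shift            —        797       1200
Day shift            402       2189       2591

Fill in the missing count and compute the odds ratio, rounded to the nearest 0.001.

The missing cell is in the exposed row: 1200 − 797 = 403.
So a = 403, b = 797, c = 402, d = 2189.
OR = (a·d)/(b·c) = (403 × 2189) / (797 × 402) = 882167 / 320394 = 2.75338

2.753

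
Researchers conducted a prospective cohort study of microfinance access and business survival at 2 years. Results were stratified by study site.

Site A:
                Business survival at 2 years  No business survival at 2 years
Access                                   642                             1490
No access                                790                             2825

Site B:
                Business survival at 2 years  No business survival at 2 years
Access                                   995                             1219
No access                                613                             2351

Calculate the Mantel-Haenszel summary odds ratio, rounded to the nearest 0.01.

OR_MH = Σ(aᵢdᵢ/nᵢ) / Σ(bᵢcᵢ/nᵢ), where nᵢ is the stratum total.
Stratum 1 (Site A): n = 5747; a·d/n = 642·2825/5747 = 315.5820; b·c/n = 1490·790/5747 = 204.8199
Stratum 2 (Site B): n = 5178; a·d/n = 995·2351/5178 = 451.7661; b·c/n = 1219·613/5178 = 144.3119
OR_MH = (315.5820 + 451.7661) / (204.8199 + 144.3119) = 767.3482 / 349.1318 = 2.19788

2.20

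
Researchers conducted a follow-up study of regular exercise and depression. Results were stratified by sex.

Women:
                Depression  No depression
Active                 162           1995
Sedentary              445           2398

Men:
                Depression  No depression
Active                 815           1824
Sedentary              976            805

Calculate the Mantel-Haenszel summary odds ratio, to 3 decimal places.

OR_MH = Σ(aᵢdᵢ/nᵢ) / Σ(bᵢcᵢ/nᵢ), where nᵢ is the stratum total.
Stratum 1 (Women): n = 5000; a·d/n = 162·2398/5000 = 77.6952; b·c/n = 1995·445/5000 = 177.5550
Stratum 2 (Men): n = 4420; a·d/n = 815·805/4420 = 148.4333; b·c/n = 1824·976/4420 = 402.7656
OR_MH = (77.6952 + 148.4333) / (177.5550 + 402.7656) = 226.1285 / 580.3206 = 0.38966

0.390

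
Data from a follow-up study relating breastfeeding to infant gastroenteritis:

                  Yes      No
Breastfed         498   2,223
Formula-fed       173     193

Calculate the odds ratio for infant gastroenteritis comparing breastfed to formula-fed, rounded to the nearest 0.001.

Cells: a = 498, b = 2223, c = 173, d = 193.
OR = (a·d)/(b·c) = (498 × 193) / (2223 × 173) = 96114 / 384579 = 0.24992
Exposure is associated with lower odds of infant gastroenteritis (OR = 0.25 < 1).

0.250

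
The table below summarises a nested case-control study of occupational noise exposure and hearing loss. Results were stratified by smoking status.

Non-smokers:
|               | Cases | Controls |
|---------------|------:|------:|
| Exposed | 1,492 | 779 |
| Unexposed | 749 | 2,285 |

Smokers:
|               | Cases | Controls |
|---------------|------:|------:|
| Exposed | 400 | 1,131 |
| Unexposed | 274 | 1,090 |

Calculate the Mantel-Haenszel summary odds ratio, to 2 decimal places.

3.66

OR_MH = Σ(aᵢdᵢ/nᵢ) / Σ(bᵢcᵢ/nᵢ), where nᵢ is the stratum total.
Stratum 1 (Non-smokers): n = 5305; a·d/n = 1492·2285/5305 = 642.6428; b·c/n = 779·749/5305 = 109.9851
Stratum 2 (Smokers): n = 2895; a·d/n = 400·1090/2895 = 150.6045; b·c/n = 1131·274/2895 = 107.0446
OR_MH = (642.6428 + 150.6045) / (109.9851 + 107.0446) = 793.2473 / 217.0297 = 3.65502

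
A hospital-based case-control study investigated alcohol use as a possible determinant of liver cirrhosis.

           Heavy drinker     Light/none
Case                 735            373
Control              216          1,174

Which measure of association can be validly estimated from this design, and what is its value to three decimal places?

10.710

Reading the table with exposure as columns: a = 735 (Heavy drinker, case), b = 216 (Heavy drinker, non-case), c = 373 (Light/none, case), d = 1174.
This is a hospital-based case-control study: participants were sampled on outcome status, so risks in the source population cannot be estimated directly — relative risk is not valid here. The odds ratio is the appropriate measure.
OR = (a·d)/(b·c) = (735 × 1174) / (216 × 373) = 862890 / 80568 = 10.71008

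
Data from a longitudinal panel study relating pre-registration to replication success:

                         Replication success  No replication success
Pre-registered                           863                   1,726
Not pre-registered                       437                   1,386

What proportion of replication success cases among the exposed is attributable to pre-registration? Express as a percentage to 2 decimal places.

Cells: a = 863, b = 1726, c = 437, d = 1386.
Risk in exposed = 863/2589 = 0.33333; risk in unexposed = 437/1823 = 0.23971.
RR = 0.33333/0.23971 = 1.39054
AR% = (RR − 1)/RR × 100 = (1.39054 − 1)/1.39054 × 100 = 28.0856%

28.09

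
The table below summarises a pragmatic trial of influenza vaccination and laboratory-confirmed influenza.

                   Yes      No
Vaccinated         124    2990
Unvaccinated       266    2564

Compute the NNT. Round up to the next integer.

Risk in treated group = 124/3114 = 0.03982; risk in control = 266/2830 = 0.09399.
Absolute risk reduction = 0.09399 − 0.03982 = 0.05417
NNT = 1 / ARR = 1 / 0.05417 = 18.459 → round up → 19

19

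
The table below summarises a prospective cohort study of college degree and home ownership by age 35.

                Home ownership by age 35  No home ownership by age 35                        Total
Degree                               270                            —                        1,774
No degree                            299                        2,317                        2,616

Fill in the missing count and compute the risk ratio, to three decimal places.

The missing cell is in the exposed row: 1774 − 270 = 1504.
So a = 270, b = 1504, c = 299, d = 2317.
RR = [a/(a+b)] / [c/(c+d)] = (270/1774) / (299/2616) = 0.15220/0.11430 = 1.33161

1.332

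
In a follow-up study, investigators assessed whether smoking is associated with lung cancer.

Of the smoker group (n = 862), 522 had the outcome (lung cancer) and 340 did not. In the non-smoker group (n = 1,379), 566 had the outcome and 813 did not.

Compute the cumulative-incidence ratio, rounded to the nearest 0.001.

From the description: a = 522, b = 340, c = 566, d = 813.
Risk in exposed = 522/862 = 0.60557; risk in unexposed = 566/1379 = 0.41044.
RR = 0.60557 / 0.41044 = 1.47540
The risk among the exposed is 1.48 times that among the unexposed.

1.475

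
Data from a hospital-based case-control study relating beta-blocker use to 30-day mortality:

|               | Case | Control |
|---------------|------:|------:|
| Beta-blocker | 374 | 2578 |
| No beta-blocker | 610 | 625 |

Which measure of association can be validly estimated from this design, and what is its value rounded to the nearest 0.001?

0.149

Cells: a = 374, b = 2578, c = 610, d = 625.
This is a hospital-based case-control study: participants were sampled on outcome status, so risks in the source population cannot be estimated directly — relative risk is not valid here. The odds ratio is the appropriate measure.
OR = (a·d)/(b·c) = (374 × 625) / (2578 × 610) = 233750 / 1572580 = 0.14864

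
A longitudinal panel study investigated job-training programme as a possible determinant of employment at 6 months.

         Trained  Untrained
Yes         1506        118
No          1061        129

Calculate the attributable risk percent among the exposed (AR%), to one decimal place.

Reading the table with exposure as columns: a = 1506 (Trained, case), b = 1061 (Trained, non-case), c = 118 (Untrained, case), d = 129.
Risk in exposed = 1506/2567 = 0.58668; risk in unexposed = 118/247 = 0.47773.
RR = 0.58668/0.47773 = 1.22804
AR% = (RR − 1)/RR × 100 = (1.22804 − 1)/1.22804 × 100 = 18.5697%

18.6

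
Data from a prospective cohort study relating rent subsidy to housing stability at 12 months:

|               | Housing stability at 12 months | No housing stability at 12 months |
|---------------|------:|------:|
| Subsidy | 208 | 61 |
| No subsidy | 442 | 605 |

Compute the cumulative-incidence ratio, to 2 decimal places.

Cells: a = 208, b = 61, c = 442, d = 605.
Risk in exposed = 208/269 = 0.77323; risk in unexposed = 442/1047 = 0.42216.
RR = 0.77323 / 0.42216 = 1.83162
The risk among the exposed is 1.83 times that among the unexposed.

1.83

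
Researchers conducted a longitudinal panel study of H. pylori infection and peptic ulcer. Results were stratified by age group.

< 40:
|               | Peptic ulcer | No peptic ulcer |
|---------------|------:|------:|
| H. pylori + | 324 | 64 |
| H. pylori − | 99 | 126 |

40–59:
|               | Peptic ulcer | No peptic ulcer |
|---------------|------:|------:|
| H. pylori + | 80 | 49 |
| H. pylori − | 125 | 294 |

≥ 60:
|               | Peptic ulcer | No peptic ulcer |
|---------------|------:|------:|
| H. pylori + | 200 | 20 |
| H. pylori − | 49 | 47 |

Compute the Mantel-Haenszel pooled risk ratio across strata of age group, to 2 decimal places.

1.91

RR_MH = Σ(aᵢ·n₀ᵢ/nᵢ) / Σ(cᵢ·n₁ᵢ/nᵢ), with n₁ᵢ = aᵢ+bᵢ (exposed), n₀ᵢ = cᵢ+dᵢ (unexposed), nᵢ = n₁ᵢ+n₀ᵢ.
Stratum 1 (< 40): n₁ = 388, n₀ = 225, n = 613; a·n₀/n = 324·225/613 = 118.9233; c·n₁/n = 99·388/613 = 62.6623
Stratum 2 (40–59): n₁ = 129, n₀ = 419, n = 548; a·n₀/n = 80·419/548 = 61.1679; c·n₁/n = 125·129/548 = 29.4252
Stratum 3 (≥ 60): n₁ = 220, n₀ = 96, n = 316; a·n₀/n = 200·96/316 = 60.7595; c·n₁/n = 49·220/316 = 34.1139
RR_MH = (118.9233 + 61.1679 + 60.7595) / (62.6623 + 29.4252 + 34.1139) = 240.8507 / 126.2014 = 1.90846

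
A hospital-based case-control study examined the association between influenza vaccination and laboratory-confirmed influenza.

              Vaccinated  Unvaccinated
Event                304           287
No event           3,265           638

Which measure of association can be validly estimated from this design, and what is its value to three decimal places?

Reading the table with exposure as columns: a = 304 (Vaccinated, case), b = 3265 (Vaccinated, non-case), c = 287 (Unvaccinated, case), d = 638.
This is a hospital-based case-control study: participants were sampled on outcome status, so risks in the source population cannot be estimated directly — relative risk is not valid here. The odds ratio is the appropriate measure.
OR = (a·d)/(b·c) = (304 × 638) / (3265 × 287) = 193952 / 937055 = 0.20698

0.207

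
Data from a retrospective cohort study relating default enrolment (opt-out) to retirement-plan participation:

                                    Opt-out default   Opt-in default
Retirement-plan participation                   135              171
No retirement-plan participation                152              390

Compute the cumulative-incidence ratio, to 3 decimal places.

1.543

Reading the table with exposure as columns: a = 135 (Opt-out default, case), b = 152 (Opt-out default, non-case), c = 171 (Opt-in default, case), d = 390.
Risk in exposed = 135/287 = 0.47038; risk in unexposed = 171/561 = 0.30481.
RR = 0.47038 / 0.30481 = 1.54319
The risk among the exposed is 1.54 times that among the unexposed.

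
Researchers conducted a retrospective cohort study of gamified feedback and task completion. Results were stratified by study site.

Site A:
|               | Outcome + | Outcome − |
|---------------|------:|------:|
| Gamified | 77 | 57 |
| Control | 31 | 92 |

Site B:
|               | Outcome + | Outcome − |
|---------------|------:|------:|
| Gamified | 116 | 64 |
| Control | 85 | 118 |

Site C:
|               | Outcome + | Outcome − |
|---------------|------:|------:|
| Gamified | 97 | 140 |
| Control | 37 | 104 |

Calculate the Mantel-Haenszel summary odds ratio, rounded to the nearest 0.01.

OR_MH = Σ(aᵢdᵢ/nᵢ) / Σ(bᵢcᵢ/nᵢ), where nᵢ is the stratum total.
Stratum 1 (Site A): n = 257; a·d/n = 77·92/257 = 27.5642; b·c/n = 57·31/257 = 6.8755
Stratum 2 (Site B): n = 383; a·d/n = 116·118/383 = 35.7389; b·c/n = 64·85/383 = 14.2037
Stratum 3 (Site C): n = 378; a·d/n = 97·104/378 = 26.6878; b·c/n = 140·37/378 = 13.7037
OR_MH = (27.5642 + 35.7389 + 26.6878) / (6.8755 + 14.2037 + 13.7037) = 89.9909 / 34.7828 = 2.58722

2.59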